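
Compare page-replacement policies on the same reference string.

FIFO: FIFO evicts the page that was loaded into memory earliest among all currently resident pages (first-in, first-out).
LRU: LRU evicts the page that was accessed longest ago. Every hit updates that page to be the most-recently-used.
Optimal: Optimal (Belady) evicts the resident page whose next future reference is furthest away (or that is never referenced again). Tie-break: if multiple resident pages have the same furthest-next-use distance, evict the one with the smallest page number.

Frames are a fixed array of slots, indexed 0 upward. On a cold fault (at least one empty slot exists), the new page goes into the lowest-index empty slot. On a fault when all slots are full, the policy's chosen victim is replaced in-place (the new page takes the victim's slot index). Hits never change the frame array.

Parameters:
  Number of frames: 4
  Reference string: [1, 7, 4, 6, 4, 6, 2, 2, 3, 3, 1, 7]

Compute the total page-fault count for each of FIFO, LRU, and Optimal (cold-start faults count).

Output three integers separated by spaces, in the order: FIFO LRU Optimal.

--- FIFO ---
  step 0: ref 1 -> FAULT, frames=[1,-,-,-] (faults so far: 1)
  step 1: ref 7 -> FAULT, frames=[1,7,-,-] (faults so far: 2)
  step 2: ref 4 -> FAULT, frames=[1,7,4,-] (faults so far: 3)
  step 3: ref 6 -> FAULT, frames=[1,7,4,6] (faults so far: 4)
  step 4: ref 4 -> HIT, frames=[1,7,4,6] (faults so far: 4)
  step 5: ref 6 -> HIT, frames=[1,7,4,6] (faults so far: 4)
  step 6: ref 2 -> FAULT, evict 1, frames=[2,7,4,6] (faults so far: 5)
  step 7: ref 2 -> HIT, frames=[2,7,4,6] (faults so far: 5)
  step 8: ref 3 -> FAULT, evict 7, frames=[2,3,4,6] (faults so far: 6)
  step 9: ref 3 -> HIT, frames=[2,3,4,6] (faults so far: 6)
  step 10: ref 1 -> FAULT, evict 4, frames=[2,3,1,6] (faults so far: 7)
  step 11: ref 7 -> FAULT, evict 6, frames=[2,3,1,7] (faults so far: 8)
  FIFO total faults: 8
--- LRU ---
  step 0: ref 1 -> FAULT, frames=[1,-,-,-] (faults so far: 1)
  step 1: ref 7 -> FAULT, frames=[1,7,-,-] (faults so far: 2)
  step 2: ref 4 -> FAULT, frames=[1,7,4,-] (faults so far: 3)
  step 3: ref 6 -> FAULT, frames=[1,7,4,6] (faults so far: 4)
  step 4: ref 4 -> HIT, frames=[1,7,4,6] (faults so far: 4)
  step 5: ref 6 -> HIT, frames=[1,7,4,6] (faults so far: 4)
  step 6: ref 2 -> FAULT, evict 1, frames=[2,7,4,6] (faults so far: 5)
  step 7: ref 2 -> HIT, frames=[2,7,4,6] (faults so far: 5)
  step 8: ref 3 -> FAULT, evict 7, frames=[2,3,4,6] (faults so far: 6)
  step 9: ref 3 -> HIT, frames=[2,3,4,6] (faults so far: 6)
  step 10: ref 1 -> FAULT, evict 4, frames=[2,3,1,6] (faults so far: 7)
  step 11: ref 7 -> FAULT, evict 6, frames=[2,3,1,7] (faults so far: 8)
  LRU total faults: 8
--- Optimal ---
  step 0: ref 1 -> FAULT, frames=[1,-,-,-] (faults so far: 1)
  step 1: ref 7 -> FAULT, frames=[1,7,-,-] (faults so far: 2)
  step 2: ref 4 -> FAULT, frames=[1,7,4,-] (faults so far: 3)
  step 3: ref 6 -> FAULT, frames=[1,7,4,6] (faults so far: 4)
  step 4: ref 4 -> HIT, frames=[1,7,4,6] (faults so far: 4)
  step 5: ref 6 -> HIT, frames=[1,7,4,6] (faults so far: 4)
  step 6: ref 2 -> FAULT, evict 4, frames=[1,7,2,6] (faults so far: 5)
  step 7: ref 2 -> HIT, frames=[1,7,2,6] (faults so far: 5)
  step 8: ref 3 -> FAULT, evict 2, frames=[1,7,3,6] (faults so far: 6)
  step 9: ref 3 -> HIT, frames=[1,7,3,6] (faults so far: 6)
  step 10: ref 1 -> HIT, frames=[1,7,3,6] (faults so far: 6)
  step 11: ref 7 -> HIT, frames=[1,7,3,6] (faults so far: 6)
  Optimal total faults: 6

Answer: 8 8 6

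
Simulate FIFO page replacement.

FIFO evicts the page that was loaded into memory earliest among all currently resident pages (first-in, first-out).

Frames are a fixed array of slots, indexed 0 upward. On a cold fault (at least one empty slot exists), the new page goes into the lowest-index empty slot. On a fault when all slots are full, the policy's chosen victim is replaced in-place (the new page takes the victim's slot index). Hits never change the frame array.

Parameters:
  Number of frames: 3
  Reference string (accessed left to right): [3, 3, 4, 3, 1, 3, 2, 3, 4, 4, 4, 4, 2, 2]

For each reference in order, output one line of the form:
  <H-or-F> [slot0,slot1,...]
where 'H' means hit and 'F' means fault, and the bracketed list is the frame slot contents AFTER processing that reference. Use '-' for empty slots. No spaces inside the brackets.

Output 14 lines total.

F [3,-,-]
H [3,-,-]
F [3,4,-]
H [3,4,-]
F [3,4,1]
H [3,4,1]
F [2,4,1]
F [2,3,1]
F [2,3,4]
H [2,3,4]
H [2,3,4]
H [2,3,4]
H [2,3,4]
H [2,3,4]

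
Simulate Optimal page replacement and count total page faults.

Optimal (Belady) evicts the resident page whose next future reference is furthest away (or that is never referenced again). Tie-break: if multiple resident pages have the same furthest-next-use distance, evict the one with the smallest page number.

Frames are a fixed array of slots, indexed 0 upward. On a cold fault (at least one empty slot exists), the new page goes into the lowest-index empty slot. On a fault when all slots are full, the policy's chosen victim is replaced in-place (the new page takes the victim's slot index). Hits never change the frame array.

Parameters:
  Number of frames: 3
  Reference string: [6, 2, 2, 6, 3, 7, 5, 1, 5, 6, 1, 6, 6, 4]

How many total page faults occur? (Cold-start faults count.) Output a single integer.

Answer: 7

Derivation:
Step 0: ref 6 → FAULT, frames=[6,-,-]
Step 1: ref 2 → FAULT, frames=[6,2,-]
Step 2: ref 2 → HIT, frames=[6,2,-]
Step 3: ref 6 → HIT, frames=[6,2,-]
Step 4: ref 3 → FAULT, frames=[6,2,3]
Step 5: ref 7 → FAULT (evict 2), frames=[6,7,3]
Step 6: ref 5 → FAULT (evict 3), frames=[6,7,5]
Step 7: ref 1 → FAULT (evict 7), frames=[6,1,5]
Step 8: ref 5 → HIT, frames=[6,1,5]
Step 9: ref 6 → HIT, frames=[6,1,5]
Step 10: ref 1 → HIT, frames=[6,1,5]
Step 11: ref 6 → HIT, frames=[6,1,5]
Step 12: ref 6 → HIT, frames=[6,1,5]
Step 13: ref 4 → FAULT (evict 1), frames=[6,4,5]
Total faults: 7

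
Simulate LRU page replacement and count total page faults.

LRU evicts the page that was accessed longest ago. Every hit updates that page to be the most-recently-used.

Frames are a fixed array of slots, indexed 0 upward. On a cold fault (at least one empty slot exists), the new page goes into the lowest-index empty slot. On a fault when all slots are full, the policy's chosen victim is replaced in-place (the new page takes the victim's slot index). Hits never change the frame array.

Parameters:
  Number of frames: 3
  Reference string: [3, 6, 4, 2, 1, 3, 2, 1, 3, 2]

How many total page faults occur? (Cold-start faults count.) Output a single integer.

Step 0: ref 3 → FAULT, frames=[3,-,-]
Step 1: ref 6 → FAULT, frames=[3,6,-]
Step 2: ref 4 → FAULT, frames=[3,6,4]
Step 3: ref 2 → FAULT (evict 3), frames=[2,6,4]
Step 4: ref 1 → FAULT (evict 6), frames=[2,1,4]
Step 5: ref 3 → FAULT (evict 4), frames=[2,1,3]
Step 6: ref 2 → HIT, frames=[2,1,3]
Step 7: ref 1 → HIT, frames=[2,1,3]
Step 8: ref 3 → HIT, frames=[2,1,3]
Step 9: ref 2 → HIT, frames=[2,1,3]
Total faults: 6

Answer: 6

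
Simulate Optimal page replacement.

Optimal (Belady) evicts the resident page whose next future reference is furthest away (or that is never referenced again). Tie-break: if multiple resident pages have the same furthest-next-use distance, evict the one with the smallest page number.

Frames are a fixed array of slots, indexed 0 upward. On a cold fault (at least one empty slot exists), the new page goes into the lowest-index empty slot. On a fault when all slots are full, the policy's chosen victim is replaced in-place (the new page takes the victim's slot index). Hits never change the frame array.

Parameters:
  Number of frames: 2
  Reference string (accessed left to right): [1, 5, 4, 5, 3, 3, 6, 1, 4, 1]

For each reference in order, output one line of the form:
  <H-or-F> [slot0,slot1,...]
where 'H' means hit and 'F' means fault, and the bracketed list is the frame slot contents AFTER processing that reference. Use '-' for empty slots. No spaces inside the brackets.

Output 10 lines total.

F [1,-]
F [1,5]
F [4,5]
H [4,5]
F [4,3]
H [4,3]
F [4,6]
F [4,1]
H [4,1]
H [4,1]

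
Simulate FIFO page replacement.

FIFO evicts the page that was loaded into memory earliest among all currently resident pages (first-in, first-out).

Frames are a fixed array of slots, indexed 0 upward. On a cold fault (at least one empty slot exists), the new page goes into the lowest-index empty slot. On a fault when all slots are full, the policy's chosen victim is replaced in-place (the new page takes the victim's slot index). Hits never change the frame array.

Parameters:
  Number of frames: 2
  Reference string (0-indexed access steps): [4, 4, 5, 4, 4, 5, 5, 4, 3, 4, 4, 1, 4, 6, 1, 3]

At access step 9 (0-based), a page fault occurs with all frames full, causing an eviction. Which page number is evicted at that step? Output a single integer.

Answer: 5

Derivation:
Step 0: ref 4 -> FAULT, frames=[4,-]
Step 1: ref 4 -> HIT, frames=[4,-]
Step 2: ref 5 -> FAULT, frames=[4,5]
Step 3: ref 4 -> HIT, frames=[4,5]
Step 4: ref 4 -> HIT, frames=[4,5]
Step 5: ref 5 -> HIT, frames=[4,5]
Step 6: ref 5 -> HIT, frames=[4,5]
Step 7: ref 4 -> HIT, frames=[4,5]
Step 8: ref 3 -> FAULT, evict 4, frames=[3,5]
Step 9: ref 4 -> FAULT, evict 5, frames=[3,4]
At step 9: evicted page 5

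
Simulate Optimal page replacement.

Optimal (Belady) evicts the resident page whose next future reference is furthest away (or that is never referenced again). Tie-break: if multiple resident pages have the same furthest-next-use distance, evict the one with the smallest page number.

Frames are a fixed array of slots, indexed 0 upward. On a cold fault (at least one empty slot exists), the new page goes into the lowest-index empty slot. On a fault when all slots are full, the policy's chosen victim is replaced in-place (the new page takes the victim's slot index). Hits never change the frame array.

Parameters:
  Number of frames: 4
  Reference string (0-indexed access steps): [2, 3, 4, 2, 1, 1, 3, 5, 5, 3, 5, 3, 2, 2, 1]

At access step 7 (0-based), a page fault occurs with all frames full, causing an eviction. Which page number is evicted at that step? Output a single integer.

Step 0: ref 2 -> FAULT, frames=[2,-,-,-]
Step 1: ref 3 -> FAULT, frames=[2,3,-,-]
Step 2: ref 4 -> FAULT, frames=[2,3,4,-]
Step 3: ref 2 -> HIT, frames=[2,3,4,-]
Step 4: ref 1 -> FAULT, frames=[2,3,4,1]
Step 5: ref 1 -> HIT, frames=[2,3,4,1]
Step 6: ref 3 -> HIT, frames=[2,3,4,1]
Step 7: ref 5 -> FAULT, evict 4, frames=[2,3,5,1]
At step 7: evicted page 4

Answer: 4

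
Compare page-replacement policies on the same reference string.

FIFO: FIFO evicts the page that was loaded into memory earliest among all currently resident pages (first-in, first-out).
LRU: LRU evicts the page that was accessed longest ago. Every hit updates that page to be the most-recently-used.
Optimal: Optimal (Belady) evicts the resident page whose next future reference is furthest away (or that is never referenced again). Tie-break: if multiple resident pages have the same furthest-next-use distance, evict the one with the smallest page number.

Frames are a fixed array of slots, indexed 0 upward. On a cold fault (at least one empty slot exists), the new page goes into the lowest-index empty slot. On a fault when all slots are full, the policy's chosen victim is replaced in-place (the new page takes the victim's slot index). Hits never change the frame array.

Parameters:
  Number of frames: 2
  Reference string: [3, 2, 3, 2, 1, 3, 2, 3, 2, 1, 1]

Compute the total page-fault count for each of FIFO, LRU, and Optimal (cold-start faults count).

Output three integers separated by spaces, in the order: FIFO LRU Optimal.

Answer: 6 6 5

Derivation:
--- FIFO ---
  step 0: ref 3 -> FAULT, frames=[3,-] (faults so far: 1)
  step 1: ref 2 -> FAULT, frames=[3,2] (faults so far: 2)
  step 2: ref 3 -> HIT, frames=[3,2] (faults so far: 2)
  step 3: ref 2 -> HIT, frames=[3,2] (faults so far: 2)
  step 4: ref 1 -> FAULT, evict 3, frames=[1,2] (faults so far: 3)
  step 5: ref 3 -> FAULT, evict 2, frames=[1,3] (faults so far: 4)
  step 6: ref 2 -> FAULT, evict 1, frames=[2,3] (faults so far: 5)
  step 7: ref 3 -> HIT, frames=[2,3] (faults so far: 5)
  step 8: ref 2 -> HIT, frames=[2,3] (faults so far: 5)
  step 9: ref 1 -> FAULT, evict 3, frames=[2,1] (faults so far: 6)
  step 10: ref 1 -> HIT, frames=[2,1] (faults so far: 6)
  FIFO total faults: 6
--- LRU ---
  step 0: ref 3 -> FAULT, frames=[3,-] (faults so far: 1)
  step 1: ref 2 -> FAULT, frames=[3,2] (faults so far: 2)
  step 2: ref 3 -> HIT, frames=[3,2] (faults so far: 2)
  step 3: ref 2 -> HIT, frames=[3,2] (faults so far: 2)
  step 4: ref 1 -> FAULT, evict 3, frames=[1,2] (faults so far: 3)
  step 5: ref 3 -> FAULT, evict 2, frames=[1,3] (faults so far: 4)
  step 6: ref 2 -> FAULT, evict 1, frames=[2,3] (faults so far: 5)
  step 7: ref 3 -> HIT, frames=[2,3] (faults so far: 5)
  step 8: ref 2 -> HIT, frames=[2,3] (faults so far: 5)
  step 9: ref 1 -> FAULT, evict 3, frames=[2,1] (faults so far: 6)
  step 10: ref 1 -> HIT, frames=[2,1] (faults so far: 6)
  LRU total faults: 6
--- Optimal ---
  step 0: ref 3 -> FAULT, frames=[3,-] (faults so far: 1)
  step 1: ref 2 -> FAULT, frames=[3,2] (faults so far: 2)
  step 2: ref 3 -> HIT, frames=[3,2] (faults so far: 2)
  step 3: ref 2 -> HIT, frames=[3,2] (faults so far: 2)
  step 4: ref 1 -> FAULT, evict 2, frames=[3,1] (faults so far: 3)
  step 5: ref 3 -> HIT, frames=[3,1] (faults so far: 3)
  step 6: ref 2 -> FAULT, evict 1, frames=[3,2] (faults so far: 4)
  step 7: ref 3 -> HIT, frames=[3,2] (faults so far: 4)
  step 8: ref 2 -> HIT, frames=[3,2] (faults so far: 4)
  step 9: ref 1 -> FAULT, evict 2, frames=[3,1] (faults so far: 5)
  step 10: ref 1 -> HIT, frames=[3,1] (faults so far: 5)
  Optimal total faults: 5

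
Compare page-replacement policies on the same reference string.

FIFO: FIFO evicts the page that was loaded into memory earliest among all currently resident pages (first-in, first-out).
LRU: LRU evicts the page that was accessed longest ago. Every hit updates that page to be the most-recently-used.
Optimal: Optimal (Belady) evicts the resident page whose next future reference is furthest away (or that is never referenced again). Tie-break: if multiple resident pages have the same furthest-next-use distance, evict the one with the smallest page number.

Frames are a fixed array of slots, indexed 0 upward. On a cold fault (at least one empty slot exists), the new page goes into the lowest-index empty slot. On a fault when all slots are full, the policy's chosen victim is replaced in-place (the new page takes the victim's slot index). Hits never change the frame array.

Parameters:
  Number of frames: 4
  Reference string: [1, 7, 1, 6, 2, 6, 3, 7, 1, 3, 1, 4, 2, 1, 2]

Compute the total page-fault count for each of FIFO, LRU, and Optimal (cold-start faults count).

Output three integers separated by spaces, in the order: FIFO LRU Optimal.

Answer: 7 9 6

Derivation:
--- FIFO ---
  step 0: ref 1 -> FAULT, frames=[1,-,-,-] (faults so far: 1)
  step 1: ref 7 -> FAULT, frames=[1,7,-,-] (faults so far: 2)
  step 2: ref 1 -> HIT, frames=[1,7,-,-] (faults so far: 2)
  step 3: ref 6 -> FAULT, frames=[1,7,6,-] (faults so far: 3)
  step 4: ref 2 -> FAULT, frames=[1,7,6,2] (faults so far: 4)
  step 5: ref 6 -> HIT, frames=[1,7,6,2] (faults so far: 4)
  step 6: ref 3 -> FAULT, evict 1, frames=[3,7,6,2] (faults so far: 5)
  step 7: ref 7 -> HIT, frames=[3,7,6,2] (faults so far: 5)
  step 8: ref 1 -> FAULT, evict 7, frames=[3,1,6,2] (faults so far: 6)
  step 9: ref 3 -> HIT, frames=[3,1,6,2] (faults so far: 6)
  step 10: ref 1 -> HIT, frames=[3,1,6,2] (faults so far: 6)
  step 11: ref 4 -> FAULT, evict 6, frames=[3,1,4,2] (faults so far: 7)
  step 12: ref 2 -> HIT, frames=[3,1,4,2] (faults so far: 7)
  step 13: ref 1 -> HIT, frames=[3,1,4,2] (faults so far: 7)
  step 14: ref 2 -> HIT, frames=[3,1,4,2] (faults so far: 7)
  FIFO total faults: 7
--- LRU ---
  step 0: ref 1 -> FAULT, frames=[1,-,-,-] (faults so far: 1)
  step 1: ref 7 -> FAULT, frames=[1,7,-,-] (faults so far: 2)
  step 2: ref 1 -> HIT, frames=[1,7,-,-] (faults so far: 2)
  step 3: ref 6 -> FAULT, frames=[1,7,6,-] (faults so far: 3)
  step 4: ref 2 -> FAULT, frames=[1,7,6,2] (faults so far: 4)
  step 5: ref 6 -> HIT, frames=[1,7,6,2] (faults so far: 4)
  step 6: ref 3 -> FAULT, evict 7, frames=[1,3,6,2] (faults so far: 5)
  step 7: ref 7 -> FAULT, evict 1, frames=[7,3,6,2] (faults so far: 6)
  step 8: ref 1 -> FAULT, evict 2, frames=[7,3,6,1] (faults so far: 7)
  step 9: ref 3 -> HIT, frames=[7,3,6,1] (faults so far: 7)
  step 10: ref 1 -> HIT, frames=[7,3,6,1] (faults so far: 7)
  step 11: ref 4 -> FAULT, evict 6, frames=[7,3,4,1] (faults so far: 8)
  step 12: ref 2 -> FAULT, evict 7, frames=[2,3,4,1] (faults so far: 9)
  step 13: ref 1 -> HIT, frames=[2,3,4,1] (faults so far: 9)
  step 14: ref 2 -> HIT, frames=[2,3,4,1] (faults so far: 9)
  LRU total faults: 9
--- Optimal ---
  step 0: ref 1 -> FAULT, frames=[1,-,-,-] (faults so far: 1)
  step 1: ref 7 -> FAULT, frames=[1,7,-,-] (faults so far: 2)
  step 2: ref 1 -> HIT, frames=[1,7,-,-] (faults so far: 2)
  step 3: ref 6 -> FAULT, frames=[1,7,6,-] (faults so far: 3)
  step 4: ref 2 -> FAULT, frames=[1,7,6,2] (faults so far: 4)
  step 5: ref 6 -> HIT, frames=[1,7,6,2] (faults so far: 4)
  step 6: ref 3 -> FAULT, evict 6, frames=[1,7,3,2] (faults so far: 5)
  step 7: ref 7 -> HIT, frames=[1,7,3,2] (faults so far: 5)
  step 8: ref 1 -> HIT, frames=[1,7,3,2] (faults so far: 5)
  step 9: ref 3 -> HIT, frames=[1,7,3,2] (faults so far: 5)
  step 10: ref 1 -> HIT, frames=[1,7,3,2] (faults so far: 5)
  step 11: ref 4 -> FAULT, evict 3, frames=[1,7,4,2] (faults so far: 6)
  step 12: ref 2 -> HIT, frames=[1,7,4,2] (faults so far: 6)
  step 13: ref 1 -> HIT, frames=[1,7,4,2] (faults so far: 6)
  step 14: ref 2 -> HIT, frames=[1,7,4,2] (faults so far: 6)
  Optimal total faults: 6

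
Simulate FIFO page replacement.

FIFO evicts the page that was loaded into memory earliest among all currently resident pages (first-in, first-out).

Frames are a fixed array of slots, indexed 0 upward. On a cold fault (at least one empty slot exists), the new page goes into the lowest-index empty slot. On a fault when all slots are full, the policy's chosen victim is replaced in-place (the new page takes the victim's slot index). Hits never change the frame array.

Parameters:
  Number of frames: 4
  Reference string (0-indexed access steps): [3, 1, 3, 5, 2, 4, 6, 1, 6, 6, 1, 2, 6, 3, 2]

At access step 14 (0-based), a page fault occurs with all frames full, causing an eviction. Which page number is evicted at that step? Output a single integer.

Step 0: ref 3 -> FAULT, frames=[3,-,-,-]
Step 1: ref 1 -> FAULT, frames=[3,1,-,-]
Step 2: ref 3 -> HIT, frames=[3,1,-,-]
Step 3: ref 5 -> FAULT, frames=[3,1,5,-]
Step 4: ref 2 -> FAULT, frames=[3,1,5,2]
Step 5: ref 4 -> FAULT, evict 3, frames=[4,1,5,2]
Step 6: ref 6 -> FAULT, evict 1, frames=[4,6,5,2]
Step 7: ref 1 -> FAULT, evict 5, frames=[4,6,1,2]
Step 8: ref 6 -> HIT, frames=[4,6,1,2]
Step 9: ref 6 -> HIT, frames=[4,6,1,2]
Step 10: ref 1 -> HIT, frames=[4,6,1,2]
Step 11: ref 2 -> HIT, frames=[4,6,1,2]
Step 12: ref 6 -> HIT, frames=[4,6,1,2]
Step 13: ref 3 -> FAULT, evict 2, frames=[4,6,1,3]
Step 14: ref 2 -> FAULT, evict 4, frames=[2,6,1,3]
At step 14: evicted page 4

Answer: 4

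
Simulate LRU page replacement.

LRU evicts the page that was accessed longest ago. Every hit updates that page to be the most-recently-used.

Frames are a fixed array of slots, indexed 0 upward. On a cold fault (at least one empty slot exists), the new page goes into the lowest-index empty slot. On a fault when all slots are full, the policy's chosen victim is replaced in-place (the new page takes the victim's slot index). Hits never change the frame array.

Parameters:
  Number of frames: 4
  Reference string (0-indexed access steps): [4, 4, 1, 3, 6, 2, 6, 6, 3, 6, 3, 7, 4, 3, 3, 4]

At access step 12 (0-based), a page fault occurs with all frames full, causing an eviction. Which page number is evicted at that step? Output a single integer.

Step 0: ref 4 -> FAULT, frames=[4,-,-,-]
Step 1: ref 4 -> HIT, frames=[4,-,-,-]
Step 2: ref 1 -> FAULT, frames=[4,1,-,-]
Step 3: ref 3 -> FAULT, frames=[4,1,3,-]
Step 4: ref 6 -> FAULT, frames=[4,1,3,6]
Step 5: ref 2 -> FAULT, evict 4, frames=[2,1,3,6]
Step 6: ref 6 -> HIT, frames=[2,1,3,6]
Step 7: ref 6 -> HIT, frames=[2,1,3,6]
Step 8: ref 3 -> HIT, frames=[2,1,3,6]
Step 9: ref 6 -> HIT, frames=[2,1,3,6]
Step 10: ref 3 -> HIT, frames=[2,1,3,6]
Step 11: ref 7 -> FAULT, evict 1, frames=[2,7,3,6]
Step 12: ref 4 -> FAULT, evict 2, frames=[4,7,3,6]
At step 12: evicted page 2

Answer: 2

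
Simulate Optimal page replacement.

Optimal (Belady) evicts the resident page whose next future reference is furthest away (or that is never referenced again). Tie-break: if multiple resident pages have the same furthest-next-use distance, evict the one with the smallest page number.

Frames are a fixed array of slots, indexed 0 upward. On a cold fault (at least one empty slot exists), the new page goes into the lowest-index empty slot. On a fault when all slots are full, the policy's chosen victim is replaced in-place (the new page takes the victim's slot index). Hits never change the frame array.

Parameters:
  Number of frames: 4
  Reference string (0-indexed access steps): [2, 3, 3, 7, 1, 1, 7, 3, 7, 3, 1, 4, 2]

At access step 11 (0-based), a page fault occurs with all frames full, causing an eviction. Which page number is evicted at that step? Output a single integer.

Answer: 1

Derivation:
Step 0: ref 2 -> FAULT, frames=[2,-,-,-]
Step 1: ref 3 -> FAULT, frames=[2,3,-,-]
Step 2: ref 3 -> HIT, frames=[2,3,-,-]
Step 3: ref 7 -> FAULT, frames=[2,3,7,-]
Step 4: ref 1 -> FAULT, frames=[2,3,7,1]
Step 5: ref 1 -> HIT, frames=[2,3,7,1]
Step 6: ref 7 -> HIT, frames=[2,3,7,1]
Step 7: ref 3 -> HIT, frames=[2,3,7,1]
Step 8: ref 7 -> HIT, frames=[2,3,7,1]
Step 9: ref 3 -> HIT, frames=[2,3,7,1]
Step 10: ref 1 -> HIT, frames=[2,3,7,1]
Step 11: ref 4 -> FAULT, evict 1, frames=[2,3,7,4]
At step 11: evicted page 1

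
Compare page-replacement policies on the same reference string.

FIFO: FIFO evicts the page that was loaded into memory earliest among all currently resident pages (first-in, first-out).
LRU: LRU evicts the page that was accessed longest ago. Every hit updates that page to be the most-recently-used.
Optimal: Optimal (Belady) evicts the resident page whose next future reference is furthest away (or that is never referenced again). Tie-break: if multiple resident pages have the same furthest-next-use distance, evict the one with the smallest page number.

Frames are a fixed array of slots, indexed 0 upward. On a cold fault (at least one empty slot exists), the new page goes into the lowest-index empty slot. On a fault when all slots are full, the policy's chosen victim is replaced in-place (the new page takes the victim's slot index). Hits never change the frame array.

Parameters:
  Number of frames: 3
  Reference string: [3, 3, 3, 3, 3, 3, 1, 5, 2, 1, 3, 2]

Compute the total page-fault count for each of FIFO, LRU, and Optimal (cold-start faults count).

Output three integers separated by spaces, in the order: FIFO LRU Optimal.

--- FIFO ---
  step 0: ref 3 -> FAULT, frames=[3,-,-] (faults so far: 1)
  step 1: ref 3 -> HIT, frames=[3,-,-] (faults so far: 1)
  step 2: ref 3 -> HIT, frames=[3,-,-] (faults so far: 1)
  step 3: ref 3 -> HIT, frames=[3,-,-] (faults so far: 1)
  step 4: ref 3 -> HIT, frames=[3,-,-] (faults so far: 1)
  step 5: ref 3 -> HIT, frames=[3,-,-] (faults so far: 1)
  step 6: ref 1 -> FAULT, frames=[3,1,-] (faults so far: 2)
  step 7: ref 5 -> FAULT, frames=[3,1,5] (faults so far: 3)
  step 8: ref 2 -> FAULT, evict 3, frames=[2,1,5] (faults so far: 4)
  step 9: ref 1 -> HIT, frames=[2,1,5] (faults so far: 4)
  step 10: ref 3 -> FAULT, evict 1, frames=[2,3,5] (faults so far: 5)
  step 11: ref 2 -> HIT, frames=[2,3,5] (faults so far: 5)
  FIFO total faults: 5
--- LRU ---
  step 0: ref 3 -> FAULT, frames=[3,-,-] (faults so far: 1)
  step 1: ref 3 -> HIT, frames=[3,-,-] (faults so far: 1)
  step 2: ref 3 -> HIT, frames=[3,-,-] (faults so far: 1)
  step 3: ref 3 -> HIT, frames=[3,-,-] (faults so far: 1)
  step 4: ref 3 -> HIT, frames=[3,-,-] (faults so far: 1)
  step 5: ref 3 -> HIT, frames=[3,-,-] (faults so far: 1)
  step 6: ref 1 -> FAULT, frames=[3,1,-] (faults so far: 2)
  step 7: ref 5 -> FAULT, frames=[3,1,5] (faults so far: 3)
  step 8: ref 2 -> FAULT, evict 3, frames=[2,1,5] (faults so far: 4)
  step 9: ref 1 -> HIT, frames=[2,1,5] (faults so far: 4)
  step 10: ref 3 -> FAULT, evict 5, frames=[2,1,3] (faults so far: 5)
  step 11: ref 2 -> HIT, frames=[2,1,3] (faults so far: 5)
  LRU total faults: 5
--- Optimal ---
  step 0: ref 3 -> FAULT, frames=[3,-,-] (faults so far: 1)
  step 1: ref 3 -> HIT, frames=[3,-,-] (faults so far: 1)
  step 2: ref 3 -> HIT, frames=[3,-,-] (faults so far: 1)
  step 3: ref 3 -> HIT, frames=[3,-,-] (faults so far: 1)
  step 4: ref 3 -> HIT, frames=[3,-,-] (faults so far: 1)
  step 5: ref 3 -> HIT, frames=[3,-,-] (faults so far: 1)
  step 6: ref 1 -> FAULT, frames=[3,1,-] (faults so far: 2)
  step 7: ref 5 -> FAULT, frames=[3,1,5] (faults so far: 3)
  step 8: ref 2 -> FAULT, evict 5, frames=[3,1,2] (faults so far: 4)
  step 9: ref 1 -> HIT, frames=[3,1,2] (faults so far: 4)
  step 10: ref 3 -> HIT, frames=[3,1,2] (faults so far: 4)
  step 11: ref 2 -> HIT, frames=[3,1,2] (faults so far: 4)
  Optimal total faults: 4

Answer: 5 5 4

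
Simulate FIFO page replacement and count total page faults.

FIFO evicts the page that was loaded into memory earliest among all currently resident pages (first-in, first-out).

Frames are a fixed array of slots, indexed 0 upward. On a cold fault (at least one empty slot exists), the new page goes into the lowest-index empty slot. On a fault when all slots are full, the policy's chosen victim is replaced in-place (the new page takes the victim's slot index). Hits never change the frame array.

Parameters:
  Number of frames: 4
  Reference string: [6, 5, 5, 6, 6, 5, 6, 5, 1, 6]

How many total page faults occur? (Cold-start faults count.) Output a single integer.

Step 0: ref 6 → FAULT, frames=[6,-,-,-]
Step 1: ref 5 → FAULT, frames=[6,5,-,-]
Step 2: ref 5 → HIT, frames=[6,5,-,-]
Step 3: ref 6 → HIT, frames=[6,5,-,-]
Step 4: ref 6 → HIT, frames=[6,5,-,-]
Step 5: ref 5 → HIT, frames=[6,5,-,-]
Step 6: ref 6 → HIT, frames=[6,5,-,-]
Step 7: ref 5 → HIT, frames=[6,5,-,-]
Step 8: ref 1 → FAULT, frames=[6,5,1,-]
Step 9: ref 6 → HIT, frames=[6,5,1,-]
Total faults: 3

Answer: 3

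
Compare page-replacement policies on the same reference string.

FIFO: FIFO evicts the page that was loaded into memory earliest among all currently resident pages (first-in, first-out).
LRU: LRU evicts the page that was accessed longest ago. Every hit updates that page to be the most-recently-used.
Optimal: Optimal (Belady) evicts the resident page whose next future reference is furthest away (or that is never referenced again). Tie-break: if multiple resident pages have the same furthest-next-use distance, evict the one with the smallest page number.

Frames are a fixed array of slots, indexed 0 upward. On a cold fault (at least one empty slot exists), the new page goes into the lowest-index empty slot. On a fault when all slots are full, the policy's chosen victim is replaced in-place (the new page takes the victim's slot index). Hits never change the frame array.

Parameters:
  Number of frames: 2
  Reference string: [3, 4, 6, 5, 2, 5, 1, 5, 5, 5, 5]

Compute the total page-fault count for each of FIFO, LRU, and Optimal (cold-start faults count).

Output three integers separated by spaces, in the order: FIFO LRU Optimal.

--- FIFO ---
  step 0: ref 3 -> FAULT, frames=[3,-] (faults so far: 1)
  step 1: ref 4 -> FAULT, frames=[3,4] (faults so far: 2)
  step 2: ref 6 -> FAULT, evict 3, frames=[6,4] (faults so far: 3)
  step 3: ref 5 -> FAULT, evict 4, frames=[6,5] (faults so far: 4)
  step 4: ref 2 -> FAULT, evict 6, frames=[2,5] (faults so far: 5)
  step 5: ref 5 -> HIT, frames=[2,5] (faults so far: 5)
  step 6: ref 1 -> FAULT, evict 5, frames=[2,1] (faults so far: 6)
  step 7: ref 5 -> FAULT, evict 2, frames=[5,1] (faults so far: 7)
  step 8: ref 5 -> HIT, frames=[5,1] (faults so far: 7)
  step 9: ref 5 -> HIT, frames=[5,1] (faults so far: 7)
  step 10: ref 5 -> HIT, frames=[5,1] (faults so far: 7)
  FIFO total faults: 7
--- LRU ---
  step 0: ref 3 -> FAULT, frames=[3,-] (faults so far: 1)
  step 1: ref 4 -> FAULT, frames=[3,4] (faults so far: 2)
  step 2: ref 6 -> FAULT, evict 3, frames=[6,4] (faults so far: 3)
  step 3: ref 5 -> FAULT, evict 4, frames=[6,5] (faults so far: 4)
  step 4: ref 2 -> FAULT, evict 6, frames=[2,5] (faults so far: 5)
  step 5: ref 5 -> HIT, frames=[2,5] (faults so far: 5)
  step 6: ref 1 -> FAULT, evict 2, frames=[1,5] (faults so far: 6)
  step 7: ref 5 -> HIT, frames=[1,5] (faults so far: 6)
  step 8: ref 5 -> HIT, frames=[1,5] (faults so far: 6)
  step 9: ref 5 -> HIT, frames=[1,5] (faults so far: 6)
  step 10: ref 5 -> HIT, frames=[1,5] (faults so far: 6)
  LRU total faults: 6
--- Optimal ---
  step 0: ref 3 -> FAULT, frames=[3,-] (faults so far: 1)
  step 1: ref 4 -> FAULT, frames=[3,4] (faults so far: 2)
  step 2: ref 6 -> FAULT, evict 3, frames=[6,4] (faults so far: 3)
  step 3: ref 5 -> FAULT, evict 4, frames=[6,5] (faults so far: 4)
  step 4: ref 2 -> FAULT, evict 6, frames=[2,5] (faults so far: 5)
  step 5: ref 5 -> HIT, frames=[2,5] (faults so far: 5)
  step 6: ref 1 -> FAULT, evict 2, frames=[1,5] (faults so far: 6)
  step 7: ref 5 -> HIT, frames=[1,5] (faults so far: 6)
  step 8: ref 5 -> HIT, frames=[1,5] (faults so far: 6)
  step 9: ref 5 -> HIT, frames=[1,5] (faults so far: 6)
  step 10: ref 5 -> HIT, frames=[1,5] (faults so far: 6)
  Optimal total faults: 6

Answer: 7 6 6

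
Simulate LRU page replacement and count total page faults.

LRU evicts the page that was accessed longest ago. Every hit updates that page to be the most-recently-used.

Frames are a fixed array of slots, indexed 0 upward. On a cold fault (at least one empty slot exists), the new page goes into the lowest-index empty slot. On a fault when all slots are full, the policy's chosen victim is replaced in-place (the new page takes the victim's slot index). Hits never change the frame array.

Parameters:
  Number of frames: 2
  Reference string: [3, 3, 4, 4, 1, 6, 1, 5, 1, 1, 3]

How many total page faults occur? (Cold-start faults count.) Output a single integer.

Answer: 6

Derivation:
Step 0: ref 3 → FAULT, frames=[3,-]
Step 1: ref 3 → HIT, frames=[3,-]
Step 2: ref 4 → FAULT, frames=[3,4]
Step 3: ref 4 → HIT, frames=[3,4]
Step 4: ref 1 → FAULT (evict 3), frames=[1,4]
Step 5: ref 6 → FAULT (evict 4), frames=[1,6]
Step 6: ref 1 → HIT, frames=[1,6]
Step 7: ref 5 → FAULT (evict 6), frames=[1,5]
Step 8: ref 1 → HIT, frames=[1,5]
Step 9: ref 1 → HIT, frames=[1,5]
Step 10: ref 3 → FAULT (evict 5), frames=[1,3]
Total faults: 6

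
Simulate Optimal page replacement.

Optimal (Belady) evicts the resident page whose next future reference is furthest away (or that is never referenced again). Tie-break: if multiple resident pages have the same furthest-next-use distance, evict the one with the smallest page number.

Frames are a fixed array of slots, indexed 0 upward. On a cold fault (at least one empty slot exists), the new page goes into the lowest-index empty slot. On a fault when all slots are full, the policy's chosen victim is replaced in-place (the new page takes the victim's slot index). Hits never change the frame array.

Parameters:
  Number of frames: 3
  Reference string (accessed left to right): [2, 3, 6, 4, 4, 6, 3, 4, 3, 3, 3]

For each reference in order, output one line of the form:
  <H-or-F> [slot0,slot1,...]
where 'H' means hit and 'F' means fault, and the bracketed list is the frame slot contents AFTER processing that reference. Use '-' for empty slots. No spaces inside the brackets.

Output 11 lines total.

F [2,-,-]
F [2,3,-]
F [2,3,6]
F [4,3,6]
H [4,3,6]
H [4,3,6]
H [4,3,6]
H [4,3,6]
H [4,3,6]
H [4,3,6]
H [4,3,6]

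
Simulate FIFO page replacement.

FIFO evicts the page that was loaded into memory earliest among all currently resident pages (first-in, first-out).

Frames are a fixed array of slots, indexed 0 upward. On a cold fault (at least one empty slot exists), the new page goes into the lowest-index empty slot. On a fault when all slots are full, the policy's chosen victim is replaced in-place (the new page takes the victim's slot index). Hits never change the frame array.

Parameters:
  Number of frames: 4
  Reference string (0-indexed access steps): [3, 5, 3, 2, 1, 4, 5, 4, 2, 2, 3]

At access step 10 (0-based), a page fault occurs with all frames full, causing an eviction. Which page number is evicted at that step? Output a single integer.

Step 0: ref 3 -> FAULT, frames=[3,-,-,-]
Step 1: ref 5 -> FAULT, frames=[3,5,-,-]
Step 2: ref 3 -> HIT, frames=[3,5,-,-]
Step 3: ref 2 -> FAULT, frames=[3,5,2,-]
Step 4: ref 1 -> FAULT, frames=[3,5,2,1]
Step 5: ref 4 -> FAULT, evict 3, frames=[4,5,2,1]
Step 6: ref 5 -> HIT, frames=[4,5,2,1]
Step 7: ref 4 -> HIT, frames=[4,5,2,1]
Step 8: ref 2 -> HIT, frames=[4,5,2,1]
Step 9: ref 2 -> HIT, frames=[4,5,2,1]
Step 10: ref 3 -> FAULT, evict 5, frames=[4,3,2,1]
At step 10: evicted page 5

Answer: 5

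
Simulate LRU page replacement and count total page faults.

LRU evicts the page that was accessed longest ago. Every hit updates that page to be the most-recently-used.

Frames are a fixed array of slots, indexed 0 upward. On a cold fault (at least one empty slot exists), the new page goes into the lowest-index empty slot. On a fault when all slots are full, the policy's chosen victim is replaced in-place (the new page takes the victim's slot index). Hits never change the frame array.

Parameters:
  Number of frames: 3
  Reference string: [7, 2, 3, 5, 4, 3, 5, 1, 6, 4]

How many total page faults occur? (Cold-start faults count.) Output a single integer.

Answer: 8

Derivation:
Step 0: ref 7 → FAULT, frames=[7,-,-]
Step 1: ref 2 → FAULT, frames=[7,2,-]
Step 2: ref 3 → FAULT, frames=[7,2,3]
Step 3: ref 5 → FAULT (evict 7), frames=[5,2,3]
Step 4: ref 4 → FAULT (evict 2), frames=[5,4,3]
Step 5: ref 3 → HIT, frames=[5,4,3]
Step 6: ref 5 → HIT, frames=[5,4,3]
Step 7: ref 1 → FAULT (evict 4), frames=[5,1,3]
Step 8: ref 6 → FAULT (evict 3), frames=[5,1,6]
Step 9: ref 4 → FAULT (evict 5), frames=[4,1,6]
Total faults: 8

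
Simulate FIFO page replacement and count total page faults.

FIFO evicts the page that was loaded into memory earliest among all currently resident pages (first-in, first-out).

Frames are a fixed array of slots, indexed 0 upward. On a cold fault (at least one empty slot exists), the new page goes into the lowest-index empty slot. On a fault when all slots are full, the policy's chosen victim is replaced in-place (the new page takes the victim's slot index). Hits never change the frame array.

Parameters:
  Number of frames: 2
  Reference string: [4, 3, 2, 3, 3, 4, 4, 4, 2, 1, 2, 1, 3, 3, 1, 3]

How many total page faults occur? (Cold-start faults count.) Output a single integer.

Answer: 8

Derivation:
Step 0: ref 4 → FAULT, frames=[4,-]
Step 1: ref 3 → FAULT, frames=[4,3]
Step 2: ref 2 → FAULT (evict 4), frames=[2,3]
Step 3: ref 3 → HIT, frames=[2,3]
Step 4: ref 3 → HIT, frames=[2,3]
Step 5: ref 4 → FAULT (evict 3), frames=[2,4]
Step 6: ref 4 → HIT, frames=[2,4]
Step 7: ref 4 → HIT, frames=[2,4]
Step 8: ref 2 → HIT, frames=[2,4]
Step 9: ref 1 → FAULT (evict 2), frames=[1,4]
Step 10: ref 2 → FAULT (evict 4), frames=[1,2]
Step 11: ref 1 → HIT, frames=[1,2]
Step 12: ref 3 → FAULT (evict 1), frames=[3,2]
Step 13: ref 3 → HIT, frames=[3,2]
Step 14: ref 1 → FAULT (evict 2), frames=[3,1]
Step 15: ref 3 → HIT, frames=[3,1]
Total faults: 8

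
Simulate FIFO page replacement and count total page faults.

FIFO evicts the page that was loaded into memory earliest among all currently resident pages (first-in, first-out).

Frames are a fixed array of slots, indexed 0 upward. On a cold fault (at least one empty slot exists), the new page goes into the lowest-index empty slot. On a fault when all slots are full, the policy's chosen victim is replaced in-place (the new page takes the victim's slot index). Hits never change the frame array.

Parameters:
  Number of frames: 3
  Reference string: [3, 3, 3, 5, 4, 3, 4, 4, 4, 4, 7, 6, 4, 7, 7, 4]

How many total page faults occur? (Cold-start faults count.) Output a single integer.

Step 0: ref 3 → FAULT, frames=[3,-,-]
Step 1: ref 3 → HIT, frames=[3,-,-]
Step 2: ref 3 → HIT, frames=[3,-,-]
Step 3: ref 5 → FAULT, frames=[3,5,-]
Step 4: ref 4 → FAULT, frames=[3,5,4]
Step 5: ref 3 → HIT, frames=[3,5,4]
Step 6: ref 4 → HIT, frames=[3,5,4]
Step 7: ref 4 → HIT, frames=[3,5,4]
Step 8: ref 4 → HIT, frames=[3,5,4]
Step 9: ref 4 → HIT, frames=[3,5,4]
Step 10: ref 7 → FAULT (evict 3), frames=[7,5,4]
Step 11: ref 6 → FAULT (evict 5), frames=[7,6,4]
Step 12: ref 4 → HIT, frames=[7,6,4]
Step 13: ref 7 → HIT, frames=[7,6,4]
Step 14: ref 7 → HIT, frames=[7,6,4]
Step 15: ref 4 → HIT, frames=[7,6,4]
Total faults: 5

Answer: 5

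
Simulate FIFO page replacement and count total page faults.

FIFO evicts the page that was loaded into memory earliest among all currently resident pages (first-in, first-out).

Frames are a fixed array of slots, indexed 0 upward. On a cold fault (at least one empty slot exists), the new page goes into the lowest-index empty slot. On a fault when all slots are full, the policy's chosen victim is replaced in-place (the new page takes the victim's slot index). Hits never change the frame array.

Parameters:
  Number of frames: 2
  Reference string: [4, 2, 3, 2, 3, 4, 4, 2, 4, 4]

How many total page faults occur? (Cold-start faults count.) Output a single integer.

Step 0: ref 4 → FAULT, frames=[4,-]
Step 1: ref 2 → FAULT, frames=[4,2]
Step 2: ref 3 → FAULT (evict 4), frames=[3,2]
Step 3: ref 2 → HIT, frames=[3,2]
Step 4: ref 3 → HIT, frames=[3,2]
Step 5: ref 4 → FAULT (evict 2), frames=[3,4]
Step 6: ref 4 → HIT, frames=[3,4]
Step 7: ref 2 → FAULT (evict 3), frames=[2,4]
Step 8: ref 4 → HIT, frames=[2,4]
Step 9: ref 4 → HIT, frames=[2,4]
Total faults: 5

Answer: 5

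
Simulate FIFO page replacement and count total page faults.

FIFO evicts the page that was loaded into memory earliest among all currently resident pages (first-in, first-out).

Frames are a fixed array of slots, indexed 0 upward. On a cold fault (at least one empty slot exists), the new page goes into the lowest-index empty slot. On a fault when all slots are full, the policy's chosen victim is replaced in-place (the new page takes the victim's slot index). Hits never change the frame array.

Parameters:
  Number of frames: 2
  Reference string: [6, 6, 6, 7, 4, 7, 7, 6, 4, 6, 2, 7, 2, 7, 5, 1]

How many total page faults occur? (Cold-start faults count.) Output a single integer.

Answer: 8

Derivation:
Step 0: ref 6 → FAULT, frames=[6,-]
Step 1: ref 6 → HIT, frames=[6,-]
Step 2: ref 6 → HIT, frames=[6,-]
Step 3: ref 7 → FAULT, frames=[6,7]
Step 4: ref 4 → FAULT (evict 6), frames=[4,7]
Step 5: ref 7 → HIT, frames=[4,7]
Step 6: ref 7 → HIT, frames=[4,7]
Step 7: ref 6 → FAULT (evict 7), frames=[4,6]
Step 8: ref 4 → HIT, frames=[4,6]
Step 9: ref 6 → HIT, frames=[4,6]
Step 10: ref 2 → FAULT (evict 4), frames=[2,6]
Step 11: ref 7 → FAULT (evict 6), frames=[2,7]
Step 12: ref 2 → HIT, frames=[2,7]
Step 13: ref 7 → HIT, frames=[2,7]
Step 14: ref 5 → FAULT (evict 2), frames=[5,7]
Step 15: ref 1 → FAULT (evict 7), frames=[5,1]
Total faults: 8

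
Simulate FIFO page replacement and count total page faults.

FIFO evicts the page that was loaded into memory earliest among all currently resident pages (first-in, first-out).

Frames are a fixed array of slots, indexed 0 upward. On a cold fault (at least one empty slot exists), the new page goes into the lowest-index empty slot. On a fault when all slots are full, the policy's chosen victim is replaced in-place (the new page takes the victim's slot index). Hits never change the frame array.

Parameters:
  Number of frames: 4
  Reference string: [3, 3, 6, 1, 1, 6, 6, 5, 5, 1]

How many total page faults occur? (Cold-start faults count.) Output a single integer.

Step 0: ref 3 → FAULT, frames=[3,-,-,-]
Step 1: ref 3 → HIT, frames=[3,-,-,-]
Step 2: ref 6 → FAULT, frames=[3,6,-,-]
Step 3: ref 1 → FAULT, frames=[3,6,1,-]
Step 4: ref 1 → HIT, frames=[3,6,1,-]
Step 5: ref 6 → HIT, frames=[3,6,1,-]
Step 6: ref 6 → HIT, frames=[3,6,1,-]
Step 7: ref 5 → FAULT, frames=[3,6,1,5]
Step 8: ref 5 → HIT, frames=[3,6,1,5]
Step 9: ref 1 → HIT, frames=[3,6,1,5]
Total faults: 4

Answer: 4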